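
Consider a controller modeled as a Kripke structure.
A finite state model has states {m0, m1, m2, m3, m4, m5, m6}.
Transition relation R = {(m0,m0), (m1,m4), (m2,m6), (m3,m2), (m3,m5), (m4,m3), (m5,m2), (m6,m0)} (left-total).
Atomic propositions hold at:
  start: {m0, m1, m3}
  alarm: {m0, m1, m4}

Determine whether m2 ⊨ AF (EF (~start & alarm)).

No

Sat(~start) = {m2, m4, m5, m6}
Sat(~start & alarm) = {m4}
EF (~start & alarm): least fixpoint, start Z0 = {m4}, add states with some successor in Z. Z1 = {m1, m4}; fixed.
Sat(EF (~start & alarm)) = {m1, m4}
AF (EF (~start & alarm)): least fixpoint, start Z0 = {m1, m4}, add states with every successor in Z. Already a fixed point.
Sat(AF (EF (~start & alarm))) = {m1, m4}
m2 ∉ Sat(AF (EF (~start & alarm))) = {m1, m4}, so the formula does not hold at m2.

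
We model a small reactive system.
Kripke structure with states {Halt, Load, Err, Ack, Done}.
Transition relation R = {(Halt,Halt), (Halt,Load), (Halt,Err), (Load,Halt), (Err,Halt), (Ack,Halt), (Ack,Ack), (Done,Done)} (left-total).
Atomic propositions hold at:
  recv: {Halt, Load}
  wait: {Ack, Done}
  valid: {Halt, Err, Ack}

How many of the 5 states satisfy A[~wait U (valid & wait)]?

Sat(~wait) = {Halt, Load, Err}
Sat(valid & wait) = {Ack}
A[~wait U (valid & wait)]: least fixpoint, start Z0 = Sat((valid & wait)) = {Ack}, add states in Sat(~wait) with every successor in Z. Already a fixed point.
Sat(A[~wait U (valid & wait)]) = {Ack}
|Sat(A[~wait U (valid & wait)])| = |{Ack}| = 1.

1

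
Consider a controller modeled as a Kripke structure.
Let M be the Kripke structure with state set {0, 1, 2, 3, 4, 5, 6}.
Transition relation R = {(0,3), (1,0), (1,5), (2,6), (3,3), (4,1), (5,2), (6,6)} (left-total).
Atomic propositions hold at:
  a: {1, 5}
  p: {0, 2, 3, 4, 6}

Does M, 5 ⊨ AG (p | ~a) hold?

No

Sat(~a) = {0, 2, 3, 4, 6}
Sat(p | ~a) = {0, 2, 3, 4, 6}
AG (p | ~a): greatest fixpoint, start Z0 = {0, 2, 3, 4, 6}, keep only states in Sat with every successor in Z. Z1 = {0, 2, 3, 6}; fixed.
Sat(AG (p | ~a)) = {0, 2, 3, 6}
5 ∉ Sat(AG (p | ~a)) = {0, 2, 3, 6}, so the formula does not hold at 5.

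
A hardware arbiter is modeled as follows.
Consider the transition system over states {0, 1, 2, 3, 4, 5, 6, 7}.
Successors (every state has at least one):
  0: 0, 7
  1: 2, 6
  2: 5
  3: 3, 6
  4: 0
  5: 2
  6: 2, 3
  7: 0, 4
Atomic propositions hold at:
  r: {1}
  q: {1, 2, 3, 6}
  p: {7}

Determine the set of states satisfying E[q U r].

E[q U r]: least fixpoint, start Z0 = Sat(r) = {1}, add states in Sat(q) with some successor in Z. Already a fixed point.
Sat(E[q U r]) = {1}

{1}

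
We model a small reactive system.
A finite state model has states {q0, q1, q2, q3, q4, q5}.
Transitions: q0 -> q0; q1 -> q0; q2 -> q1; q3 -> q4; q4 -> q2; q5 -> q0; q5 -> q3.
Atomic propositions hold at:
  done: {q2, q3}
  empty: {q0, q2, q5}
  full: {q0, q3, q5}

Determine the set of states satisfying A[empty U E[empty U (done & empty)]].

Sat(done & empty) = {q2}
E[empty U (done & empty)]: least fixpoint, start Z0 = Sat((done & empty)) = {q2}, add states in Sat(empty) with some successor in Z. Already a fixed point.
Sat(E[empty U (done & empty)]) = {q2}
A[empty U E[empty U (done & empty)]]: least fixpoint, start Z0 = Sat(E[empty U (done & empty)]) = {q2}, add states in Sat(empty) with every successor in Z. Already a fixed point.
Sat(A[empty U E[empty U (done & empty)]]) = {q2}

{q2}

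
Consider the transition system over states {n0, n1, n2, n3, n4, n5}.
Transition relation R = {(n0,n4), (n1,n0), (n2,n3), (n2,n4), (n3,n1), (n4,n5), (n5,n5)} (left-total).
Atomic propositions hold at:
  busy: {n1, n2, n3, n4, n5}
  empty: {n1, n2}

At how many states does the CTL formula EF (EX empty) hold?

Sat(EX empty) = {s : some successor in {n1, n2}} = {n3}
EF (EX empty): least fixpoint, start Z0 = {n3}, add states with some successor in Z. Z1 = {n2, n3}; fixed.
Sat(EF (EX empty)) = {n2, n3}
|Sat(EF (EX empty))| = |{n2, n3}| = 2.

2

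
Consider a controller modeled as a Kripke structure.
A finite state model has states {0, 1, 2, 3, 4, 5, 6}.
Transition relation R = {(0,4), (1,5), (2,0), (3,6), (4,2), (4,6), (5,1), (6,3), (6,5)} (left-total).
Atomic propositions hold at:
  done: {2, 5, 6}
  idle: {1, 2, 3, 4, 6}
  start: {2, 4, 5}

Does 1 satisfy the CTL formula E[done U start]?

E[done U start]: least fixpoint, start Z0 = Sat(start) = {2, 4, 5}, add states in Sat(done) with some successor in Z. Z1 = {2, 4, 5, 6}; fixed.
Sat(E[done U start]) = {2, 4, 5, 6}
1 ∉ Sat(E[done U start]) = {2, 4, 5, 6}, so the formula does not hold at 1.

No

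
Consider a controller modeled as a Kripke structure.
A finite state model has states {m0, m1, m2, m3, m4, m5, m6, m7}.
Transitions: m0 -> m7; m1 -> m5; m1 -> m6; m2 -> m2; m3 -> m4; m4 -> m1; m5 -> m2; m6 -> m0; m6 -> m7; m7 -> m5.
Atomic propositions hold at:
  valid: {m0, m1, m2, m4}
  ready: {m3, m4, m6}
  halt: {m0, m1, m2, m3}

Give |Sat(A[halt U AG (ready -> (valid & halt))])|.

4

Sat(valid & halt) = {m0, m1, m2}
Sat(ready -> (valid & halt)) = {m0, m1, m2, m5, m7}
AG (ready -> (valid & halt)): greatest fixpoint, start Z0 = {m0, m1, m2, m5, m7}, keep only states in Sat with every successor in Z. Z1 = {m0, m2, m5, m7}; fixed.
Sat(AG (ready -> (valid & halt))) = {m0, m2, m5, m7}
A[halt U AG (ready -> (valid & halt))]: least fixpoint, start Z0 = Sat(AG (ready -> (valid & halt))) = {m0, m2, m5, m7}, add states in Sat(halt) with every successor in Z. Already a fixed point.
Sat(A[halt U AG (ready -> (valid & halt))]) = {m0, m2, m5, m7}
|Sat(A[halt U AG (ready -> (valid & halt))])| = |{m0, m2, m5, m7}| = 4.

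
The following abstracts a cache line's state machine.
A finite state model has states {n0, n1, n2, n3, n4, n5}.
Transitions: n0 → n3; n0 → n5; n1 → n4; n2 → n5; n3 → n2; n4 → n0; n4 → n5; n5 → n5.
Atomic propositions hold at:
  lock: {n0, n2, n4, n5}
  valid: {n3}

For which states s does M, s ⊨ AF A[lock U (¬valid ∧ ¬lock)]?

Sat(¬valid) = {n0, n1, n2, n4, n5}
Sat(¬lock) = {n1, n3}
Sat(¬valid ∧ ¬lock) = {n1}
A[lock U (¬valid ∧ ¬lock)]: least fixpoint, start Z0 = Sat((¬valid ∧ ¬lock)) = {n1}, add states in Sat(lock) with every successor in Z. Already a fixed point.
Sat(A[lock U (¬valid ∧ ¬lock)]) = {n1}
AF A[lock U (¬valid ∧ ¬lock)]: least fixpoint, start Z0 = {n1}, add states with every successor in Z. Already a fixed point.
Sat(AF A[lock U (¬valid ∧ ¬lock)]) = {n1}

{n1}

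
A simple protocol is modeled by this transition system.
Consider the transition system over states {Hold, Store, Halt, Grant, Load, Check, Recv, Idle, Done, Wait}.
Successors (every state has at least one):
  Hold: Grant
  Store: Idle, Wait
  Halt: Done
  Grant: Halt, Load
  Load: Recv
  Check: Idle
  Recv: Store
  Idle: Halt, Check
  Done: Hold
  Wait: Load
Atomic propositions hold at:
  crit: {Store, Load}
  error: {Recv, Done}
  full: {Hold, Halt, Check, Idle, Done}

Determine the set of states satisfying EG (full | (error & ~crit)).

Sat(~crit) = {Hold, Halt, Grant, Check, Recv, Idle, Done, Wait}
Sat(error & ~crit) = {Recv, Done}
Sat(full | (error & ~crit)) = {Hold, Halt, Check, Recv, Idle, Done}
EG (full | (error & ~crit)): greatest fixpoint, start Z0 = {Hold, Halt, Check, Recv, Idle, Done}, keep only states in Sat with some successor in Z. Z1 = {Halt, Check, Idle, Done}; Z2 = {Halt, Check, Idle}; Z3 = {Check, Idle}; fixed.
Sat(EG (full | (error & ~crit))) = {Check, Idle}

{Check, Idle}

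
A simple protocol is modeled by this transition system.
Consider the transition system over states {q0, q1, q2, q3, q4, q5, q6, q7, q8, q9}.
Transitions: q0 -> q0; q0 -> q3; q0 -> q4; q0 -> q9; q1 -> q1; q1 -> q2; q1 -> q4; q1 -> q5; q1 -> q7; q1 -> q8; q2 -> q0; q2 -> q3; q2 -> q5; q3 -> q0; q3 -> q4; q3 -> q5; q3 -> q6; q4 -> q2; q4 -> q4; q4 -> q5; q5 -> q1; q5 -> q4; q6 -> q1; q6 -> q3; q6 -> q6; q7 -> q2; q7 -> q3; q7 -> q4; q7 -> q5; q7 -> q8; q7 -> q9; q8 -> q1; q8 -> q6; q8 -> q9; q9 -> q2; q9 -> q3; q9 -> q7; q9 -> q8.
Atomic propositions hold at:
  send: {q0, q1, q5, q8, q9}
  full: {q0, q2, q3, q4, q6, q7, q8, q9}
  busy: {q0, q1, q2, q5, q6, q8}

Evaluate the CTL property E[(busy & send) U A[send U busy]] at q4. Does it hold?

Sat(busy & send) = {q0, q1, q5, q8}
A[send U busy]: least fixpoint, start Z0 = Sat(busy) = {q0, q1, q2, q5, q6, q8}, add states in Sat(send) with every successor in Z. Already a fixed point.
Sat(A[send U busy]) = {q0, q1, q2, q5, q6, q8}
E[(busy & send) U A[send U busy]]: least fixpoint, start Z0 = Sat(A[send U busy]) = {q0, q1, q2, q5, q6, q8}, add states in Sat(busy & send) with some successor in Z. Already a fixed point.
Sat(E[(busy & send) U A[send U busy]]) = {q0, q1, q2, q5, q6, q8}
q4 ∉ Sat(E[(busy & send) U A[send U busy]]) = {q0, q1, q2, q5, q6, q8}, so the formula does not hold at q4.

No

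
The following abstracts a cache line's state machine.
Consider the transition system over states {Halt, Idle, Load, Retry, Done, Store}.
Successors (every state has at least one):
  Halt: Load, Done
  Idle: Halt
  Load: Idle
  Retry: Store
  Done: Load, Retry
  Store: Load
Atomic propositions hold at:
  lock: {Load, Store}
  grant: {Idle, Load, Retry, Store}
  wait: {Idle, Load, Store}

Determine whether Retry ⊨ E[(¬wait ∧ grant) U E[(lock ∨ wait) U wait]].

Yes

Sat(¬wait) = {Halt, Retry, Done}
Sat(¬wait ∧ grant) = {Retry}
Sat(lock ∨ wait) = {Idle, Load, Store}
E[(lock ∨ wait) U wait]: least fixpoint, start Z0 = Sat(wait) = {Idle, Load, Store}, add states in Sat(lock ∨ wait) with some successor in Z. Already a fixed point.
Sat(E[(lock ∨ wait) U wait]) = {Idle, Load, Store}
E[(¬wait ∧ grant) U E[(lock ∨ wait) U wait]]: least fixpoint, start Z0 = Sat(E[(lock ∨ wait) U wait]) = {Idle, Load, Store}, add states in Sat(¬wait ∧ grant) with some successor in Z. Z1 = {Idle, Load, Retry, Store}; fixed.
Sat(E[(¬wait ∧ grant) U E[(lock ∨ wait) U wait]]) = {Idle, Load, Retry, Store}
Retry ∈ Sat(E[(¬wait ∧ grant) U E[(lock ∨ wait) U wait]]) = {Idle, Load, Retry, Store}, so the formula holds at Retry.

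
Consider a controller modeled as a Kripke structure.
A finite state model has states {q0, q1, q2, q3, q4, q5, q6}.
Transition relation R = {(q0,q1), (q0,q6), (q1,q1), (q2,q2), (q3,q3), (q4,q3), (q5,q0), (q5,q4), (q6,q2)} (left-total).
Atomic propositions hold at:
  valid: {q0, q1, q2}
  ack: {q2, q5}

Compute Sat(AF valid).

{q0, q1, q2, q6}

AF valid: least fixpoint, start Z0 = {q0, q1, q2}, add states with every successor in Z. Z1 = {q0, q1, q2, q6}; fixed.
Sat(AF valid) = {q0, q1, q2, q6}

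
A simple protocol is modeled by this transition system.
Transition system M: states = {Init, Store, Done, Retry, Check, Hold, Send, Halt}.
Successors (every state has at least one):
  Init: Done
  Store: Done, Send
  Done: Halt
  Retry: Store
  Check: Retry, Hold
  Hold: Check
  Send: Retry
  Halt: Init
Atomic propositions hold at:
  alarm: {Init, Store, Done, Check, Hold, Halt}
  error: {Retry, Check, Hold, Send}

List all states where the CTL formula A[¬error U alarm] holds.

Sat(¬error) = {Init, Store, Done, Halt}
A[¬error U alarm]: least fixpoint, start Z0 = Sat(alarm) = {Init, Store, Done, Check, Hold, Halt}, add states in Sat(¬error) with every successor in Z. Already a fixed point.
Sat(A[¬error U alarm]) = {Init, Store, Done, Check, Hold, Halt}

{Init, Store, Done, Check, Hold, Halt}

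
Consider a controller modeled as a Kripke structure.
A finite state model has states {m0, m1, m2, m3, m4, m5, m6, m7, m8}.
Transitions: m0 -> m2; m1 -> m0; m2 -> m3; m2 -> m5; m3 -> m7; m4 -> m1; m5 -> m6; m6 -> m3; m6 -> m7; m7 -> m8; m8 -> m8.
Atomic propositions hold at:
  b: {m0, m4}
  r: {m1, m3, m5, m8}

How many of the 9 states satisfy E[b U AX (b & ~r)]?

Sat(~r) = {m0, m2, m4, m6, m7}
Sat(b & ~r) = {m0, m4}
Sat(AX (b & ~r)) = {s : every successor in {m0, m4}} = {m1}
E[b U AX (b & ~r)]: least fixpoint, start Z0 = Sat(AX (b & ~r)) = {m1}, add states in Sat(b) with some successor in Z. Z1 = {m1, m4}; fixed.
Sat(E[b U AX (b & ~r)]) = {m1, m4}
|Sat(E[b U AX (b & ~r)])| = |{m1, m4}| = 2.

2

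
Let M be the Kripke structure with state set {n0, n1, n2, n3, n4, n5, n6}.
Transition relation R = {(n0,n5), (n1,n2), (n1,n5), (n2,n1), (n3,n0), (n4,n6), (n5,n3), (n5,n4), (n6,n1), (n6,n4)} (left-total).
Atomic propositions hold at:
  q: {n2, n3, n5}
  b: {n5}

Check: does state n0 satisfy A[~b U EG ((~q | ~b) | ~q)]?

No

Sat(~b) = {n0, n1, n2, n3, n4, n6}
Sat(~q) = {n0, n1, n4, n6}
Sat(~q | ~b) = {n0, n1, n2, n3, n4, n6}
Sat((~q | ~b) | ~q) = {n0, n1, n2, n3, n4, n6}
EG ((~q | ~b) | ~q): greatest fixpoint, start Z0 = {n0, n1, n2, n3, n4, n6}, keep only states in Sat with some successor in Z. Z1 = {n1, n2, n3, n4, n6}; Z2 = {n1, n2, n4, n6}; fixed.
Sat(EG ((~q | ~b) | ~q)) = {n1, n2, n4, n6}
A[~b U EG ((~q | ~b) | ~q)]: least fixpoint, start Z0 = Sat(EG ((~q | ~b) | ~q)) = {n1, n2, n4, n6}, add states in Sat(~b) with every successor in Z. Already a fixed point.
Sat(A[~b U EG ((~q | ~b) | ~q)]) = {n1, n2, n4, n6}
n0 ∉ Sat(A[~b U EG ((~q | ~b) | ~q)]) = {n1, n2, n4, n6}, so the formula does not hold at n0.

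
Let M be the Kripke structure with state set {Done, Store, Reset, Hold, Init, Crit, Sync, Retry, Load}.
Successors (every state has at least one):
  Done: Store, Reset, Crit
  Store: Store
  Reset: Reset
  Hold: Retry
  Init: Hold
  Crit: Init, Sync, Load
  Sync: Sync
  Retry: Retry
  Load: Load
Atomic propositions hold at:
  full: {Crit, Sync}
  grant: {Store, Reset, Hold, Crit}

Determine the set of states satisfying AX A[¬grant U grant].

{Done, Store, Reset, Init}

Sat(¬grant) = {Done, Init, Sync, Retry, Load}
A[¬grant U grant]: least fixpoint, start Z0 = Sat(grant) = {Store, Reset, Hold, Crit}, add states in Sat(¬grant) with every successor in Z. Z1 = {Done, Store, Reset, Hold, Init, Crit}; fixed.
Sat(A[¬grant U grant]) = {Done, Store, Reset, Hold, Init, Crit}
Sat(AX A[¬grant U grant]) = {s : every successor in {Done, Store, Reset, Hold, Init, Crit}} = {Done, Store, Reset, Init}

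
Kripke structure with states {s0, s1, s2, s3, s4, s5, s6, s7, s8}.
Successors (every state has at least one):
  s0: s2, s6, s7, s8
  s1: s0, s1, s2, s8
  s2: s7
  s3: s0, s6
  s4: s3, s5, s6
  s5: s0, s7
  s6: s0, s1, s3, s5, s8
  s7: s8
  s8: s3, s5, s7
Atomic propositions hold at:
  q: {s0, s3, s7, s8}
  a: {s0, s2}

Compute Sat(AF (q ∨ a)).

Sat(q ∨ a) = {s0, s2, s3, s7, s8}
AF (q ∨ a): least fixpoint, start Z0 = {s0, s2, s3, s7, s8}, add states with every successor in Z. Z1 = {s0, s2, s3, s5, s7, s8}; fixed.
Sat(AF (q ∨ a)) = {s0, s2, s3, s5, s7, s8}

{s0, s2, s3, s5, s7, s8}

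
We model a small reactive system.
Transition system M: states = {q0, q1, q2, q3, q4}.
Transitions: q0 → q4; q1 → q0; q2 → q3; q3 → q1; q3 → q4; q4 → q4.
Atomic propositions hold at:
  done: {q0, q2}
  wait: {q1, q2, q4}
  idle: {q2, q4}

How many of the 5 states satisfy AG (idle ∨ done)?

Sat(idle ∨ done) = {q0, q2, q4}
AG (idle ∨ done): greatest fixpoint, start Z0 = {q0, q2, q4}, keep only states in Sat with every successor in Z. Z1 = {q0, q4}; fixed.
Sat(AG (idle ∨ done)) = {q0, q4}
|Sat(AG (idle ∨ done))| = |{q0, q4}| = 2.

2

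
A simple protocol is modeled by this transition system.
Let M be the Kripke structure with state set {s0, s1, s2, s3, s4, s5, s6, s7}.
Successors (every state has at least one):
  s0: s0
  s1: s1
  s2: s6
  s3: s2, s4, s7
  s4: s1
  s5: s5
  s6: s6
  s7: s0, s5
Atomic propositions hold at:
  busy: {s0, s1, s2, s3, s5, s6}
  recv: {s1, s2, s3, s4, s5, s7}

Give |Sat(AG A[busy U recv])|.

A[busy U recv]: least fixpoint, start Z0 = Sat(recv) = {s1, s2, s3, s4, s5, s7}, add states in Sat(busy) with every successor in Z. Already a fixed point.
Sat(A[busy U recv]) = {s1, s2, s3, s4, s5, s7}
AG A[busy U recv]: greatest fixpoint, start Z0 = {s1, s2, s3, s4, s5, s7}, keep only states in Sat with every successor in Z. Z1 = {s1, s3, s4, s5}; Z2 = {s1, s4, s5}; fixed.
Sat(AG A[busy U recv]) = {s1, s4, s5}
|Sat(AG A[busy U recv])| = |{s1, s4, s5}| = 3.

3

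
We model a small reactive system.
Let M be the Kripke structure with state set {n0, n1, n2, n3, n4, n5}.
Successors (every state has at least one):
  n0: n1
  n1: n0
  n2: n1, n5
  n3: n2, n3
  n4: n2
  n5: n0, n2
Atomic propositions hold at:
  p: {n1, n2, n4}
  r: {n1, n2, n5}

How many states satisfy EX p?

5

Sat(EX p) = {s : some successor in {n1, n2, n4}} = {n0, n2, n3, n4, n5}
|Sat(EX p)| = |{n0, n2, n3, n4, n5}| = 5.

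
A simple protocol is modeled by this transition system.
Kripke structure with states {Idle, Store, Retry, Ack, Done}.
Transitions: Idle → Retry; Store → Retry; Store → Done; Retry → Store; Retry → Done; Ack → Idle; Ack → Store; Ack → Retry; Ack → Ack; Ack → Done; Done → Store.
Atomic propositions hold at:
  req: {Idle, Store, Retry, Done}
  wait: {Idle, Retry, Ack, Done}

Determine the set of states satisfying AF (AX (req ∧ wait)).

{Idle, Store, Retry, Done}

Sat(req ∧ wait) = {Idle, Retry, Done}
Sat(AX (req ∧ wait)) = {s : every successor in {Idle, Retry, Done}} = {Idle, Store}
AF (AX (req ∧ wait)): least fixpoint, start Z0 = {Idle, Store}, add states with every successor in Z. Z1 = {Idle, Store, Done}; Z2 = {Idle, Store, Retry, Done}; fixed.
Sat(AF (AX (req ∧ wait))) = {Idle, Store, Retry, Done}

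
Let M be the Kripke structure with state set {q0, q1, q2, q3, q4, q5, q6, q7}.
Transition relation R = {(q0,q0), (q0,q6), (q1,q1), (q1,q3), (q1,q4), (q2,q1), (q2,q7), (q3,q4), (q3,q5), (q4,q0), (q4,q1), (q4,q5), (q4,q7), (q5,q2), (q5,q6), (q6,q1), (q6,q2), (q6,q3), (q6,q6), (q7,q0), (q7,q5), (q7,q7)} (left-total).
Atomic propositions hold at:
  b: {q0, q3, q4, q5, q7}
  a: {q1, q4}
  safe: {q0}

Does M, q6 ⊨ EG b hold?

EG b: greatest fixpoint, start Z0 = {q0, q3, q4, q5, q7}, keep only states in Sat with some successor in Z. Z1 = {q0, q3, q4, q7}; fixed.
Sat(EG b) = {q0, q3, q4, q7}
q6 ∉ Sat(EG b) = {q0, q3, q4, q7}, so the formula does not hold at q6.

No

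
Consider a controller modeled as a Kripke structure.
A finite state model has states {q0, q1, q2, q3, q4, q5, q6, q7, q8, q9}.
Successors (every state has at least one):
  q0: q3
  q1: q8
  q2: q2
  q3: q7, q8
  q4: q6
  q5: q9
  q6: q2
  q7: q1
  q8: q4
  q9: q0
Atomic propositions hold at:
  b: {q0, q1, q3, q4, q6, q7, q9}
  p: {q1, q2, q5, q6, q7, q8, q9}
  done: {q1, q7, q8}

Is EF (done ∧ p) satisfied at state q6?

Sat(done ∧ p) = {q1, q7, q8}
EF (done ∧ p): least fixpoint, start Z0 = {q1, q7, q8}, add states with some successor in Z. Z1 = {q1, q3, q7, q8}; Z2 = {q0, q1, q3, q7, q8}; Z3 = {q0, q1, q3, q7, q8, q9}; Z4 = {q0, q1, q3, q5, q7, q8, q9}; fixed.
Sat(EF (done ∧ p)) = {q0, q1, q3, q5, q7, q8, q9}
q6 ∉ Sat(EF (done ∧ p)) = {q0, q1, q3, q5, q7, q8, q9}, so the formula does not hold at q6.

No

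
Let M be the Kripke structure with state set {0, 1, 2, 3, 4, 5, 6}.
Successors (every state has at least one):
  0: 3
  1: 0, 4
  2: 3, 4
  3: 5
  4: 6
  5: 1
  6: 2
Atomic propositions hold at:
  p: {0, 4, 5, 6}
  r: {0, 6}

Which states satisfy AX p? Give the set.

Sat(AX p) = {s : every successor in {0, 4, 5, 6}} = {1, 3, 4}

{1, 3, 4}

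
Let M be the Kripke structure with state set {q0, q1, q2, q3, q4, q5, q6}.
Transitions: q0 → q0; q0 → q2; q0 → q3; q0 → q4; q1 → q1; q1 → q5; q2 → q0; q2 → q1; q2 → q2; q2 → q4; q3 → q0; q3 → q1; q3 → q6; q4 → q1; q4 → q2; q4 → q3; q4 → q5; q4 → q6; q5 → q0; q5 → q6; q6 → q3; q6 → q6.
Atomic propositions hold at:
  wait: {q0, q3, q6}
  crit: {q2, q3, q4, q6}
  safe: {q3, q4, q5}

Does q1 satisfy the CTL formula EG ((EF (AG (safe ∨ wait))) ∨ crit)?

No

Sat(safe ∨ wait) = {q0, q3, q4, q5, q6}
AG (safe ∨ wait): greatest fixpoint, start Z0 = {q0, q3, q4, q5, q6}, keep only states in Sat with every successor in Z. Z1 = {q5, q6}; Z2 = ∅; fixed.
Sat(AG (safe ∨ wait)) = ∅
EF (AG (safe ∨ wait)): least fixpoint, start Z0 = ∅, add states with some successor in Z. Already a fixed point.
Sat(EF (AG (safe ∨ wait))) = ∅
Sat((EF (AG (safe ∨ wait))) ∨ crit) = {q2, q3, q4, q6}
EG ((EF (AG (safe ∨ wait))) ∨ crit): greatest fixpoint, start Z0 = {q2, q3, q4, q6}, keep only states in Sat with some successor in Z. Already a fixed point.
Sat(EG ((EF (AG (safe ∨ wait))) ∨ crit)) = {q2, q3, q4, q6}
q1 ∉ Sat(EG ((EF (AG (safe ∨ wait))) ∨ crit)) = {q2, q3, q4, q6}, so the formula does not hold at q1.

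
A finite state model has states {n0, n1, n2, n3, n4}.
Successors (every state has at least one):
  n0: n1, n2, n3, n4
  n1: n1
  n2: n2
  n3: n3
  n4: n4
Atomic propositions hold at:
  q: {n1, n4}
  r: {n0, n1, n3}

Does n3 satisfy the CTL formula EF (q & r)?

No

Sat(q & r) = {n1}
EF (q & r): least fixpoint, start Z0 = {n1}, add states with some successor in Z. Z1 = {n0, n1}; fixed.
Sat(EF (q & r)) = {n0, n1}
n3 ∉ Sat(EF (q & r)) = {n0, n1}, so the formula does not hold at n3.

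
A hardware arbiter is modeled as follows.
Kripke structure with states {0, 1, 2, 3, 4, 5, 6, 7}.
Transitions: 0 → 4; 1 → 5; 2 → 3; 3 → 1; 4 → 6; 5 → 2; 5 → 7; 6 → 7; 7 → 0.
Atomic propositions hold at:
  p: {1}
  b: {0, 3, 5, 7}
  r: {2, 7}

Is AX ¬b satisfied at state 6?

No

Sat(¬b) = {1, 2, 4, 6}
Sat(AX ¬b) = {s : every successor in {1, 2, 4, 6}} = {0, 3, 4}
6 ∉ Sat(AX ¬b) = {0, 3, 4}, so the formula does not hold at 6.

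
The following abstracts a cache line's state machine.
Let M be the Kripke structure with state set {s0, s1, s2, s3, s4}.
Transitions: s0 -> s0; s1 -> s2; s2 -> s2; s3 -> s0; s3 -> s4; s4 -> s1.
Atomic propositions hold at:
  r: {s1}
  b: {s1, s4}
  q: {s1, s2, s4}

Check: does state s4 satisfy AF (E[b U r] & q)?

Yes

E[b U r]: least fixpoint, start Z0 = Sat(r) = {s1}, add states in Sat(b) with some successor in Z. Z1 = {s1, s4}; fixed.
Sat(E[b U r]) = {s1, s4}
Sat(E[b U r] & q) = {s1, s4}
AF (E[b U r] & q): least fixpoint, start Z0 = {s1, s4}, add states with every successor in Z. Already a fixed point.
Sat(AF (E[b U r] & q)) = {s1, s4}
s4 ∈ Sat(AF (E[b U r] & q)) = {s1, s4}, so the formula holds at s4.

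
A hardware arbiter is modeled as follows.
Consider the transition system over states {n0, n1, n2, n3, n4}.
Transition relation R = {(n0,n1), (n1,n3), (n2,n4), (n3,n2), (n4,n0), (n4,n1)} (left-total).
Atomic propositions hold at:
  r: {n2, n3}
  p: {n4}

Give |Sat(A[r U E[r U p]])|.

3

E[r U p]: least fixpoint, start Z0 = Sat(p) = {n4}, add states in Sat(r) with some successor in Z. Z1 = {n2, n4}; Z2 = {n2, n3, n4}; fixed.
Sat(E[r U p]) = {n2, n3, n4}
A[r U E[r U p]]: least fixpoint, start Z0 = Sat(E[r U p]) = {n2, n3, n4}, add states in Sat(r) with every successor in Z. Already a fixed point.
Sat(A[r U E[r U p]]) = {n2, n3, n4}
|Sat(A[r U E[r U p]])| = |{n2, n3, n4}| = 3.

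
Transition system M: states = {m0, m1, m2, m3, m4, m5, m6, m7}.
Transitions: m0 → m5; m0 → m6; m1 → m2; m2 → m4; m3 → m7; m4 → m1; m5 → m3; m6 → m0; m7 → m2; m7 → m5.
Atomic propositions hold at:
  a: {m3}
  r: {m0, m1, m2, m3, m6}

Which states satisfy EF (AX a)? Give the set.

{m0, m3, m5, m6, m7}

Sat(AX a) = {s : every successor in {m3}} = {m5}
EF (AX a): least fixpoint, start Z0 = {m5}, add states with some successor in Z. Z1 = {m0, m5, m7}; Z2 = {m0, m3, m5, m6, m7}; fixed.
Sat(EF (AX a)) = {m0, m3, m5, m6, m7}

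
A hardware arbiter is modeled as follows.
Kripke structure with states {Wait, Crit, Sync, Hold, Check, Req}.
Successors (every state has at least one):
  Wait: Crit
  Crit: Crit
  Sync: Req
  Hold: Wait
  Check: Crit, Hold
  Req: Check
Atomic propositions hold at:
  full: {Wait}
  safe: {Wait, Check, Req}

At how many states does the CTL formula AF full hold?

2

AF full: least fixpoint, start Z0 = {Wait}, add states with every successor in Z. Z1 = {Wait, Hold}; fixed.
Sat(AF full) = {Wait, Hold}
|Sat(AF full)| = |{Wait, Hold}| = 2.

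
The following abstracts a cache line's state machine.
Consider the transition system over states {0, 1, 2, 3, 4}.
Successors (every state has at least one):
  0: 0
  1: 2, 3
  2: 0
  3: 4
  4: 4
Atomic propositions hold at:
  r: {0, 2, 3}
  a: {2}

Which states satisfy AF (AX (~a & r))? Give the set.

Sat(~a) = {0, 1, 3, 4}
Sat(~a & r) = {0, 3}
Sat(AX (~a & r)) = {s : every successor in {0, 3}} = {0, 2}
AF (AX (~a & r)): least fixpoint, start Z0 = {0, 2}, add states with every successor in Z. Already a fixed point.
Sat(AF (AX (~a & r))) = {0, 2}

{0, 2}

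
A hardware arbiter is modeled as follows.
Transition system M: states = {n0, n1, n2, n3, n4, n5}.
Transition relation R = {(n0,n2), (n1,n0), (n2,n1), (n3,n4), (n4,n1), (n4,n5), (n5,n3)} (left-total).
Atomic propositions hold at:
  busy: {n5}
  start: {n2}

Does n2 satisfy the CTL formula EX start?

Sat(EX start) = {s : some successor in {n2}} = {n0}
n2 ∉ Sat(EX start) = {n0}, so the formula does not hold at n2.

No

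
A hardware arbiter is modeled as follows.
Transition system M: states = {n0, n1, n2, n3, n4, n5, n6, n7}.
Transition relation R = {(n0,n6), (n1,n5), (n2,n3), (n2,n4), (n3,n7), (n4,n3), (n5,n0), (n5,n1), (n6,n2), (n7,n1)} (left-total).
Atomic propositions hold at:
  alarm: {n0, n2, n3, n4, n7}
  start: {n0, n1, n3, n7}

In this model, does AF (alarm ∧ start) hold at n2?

Yes

Sat(alarm ∧ start) = {n0, n3, n7}
AF (alarm ∧ start): least fixpoint, start Z0 = {n0, n3, n7}, add states with every successor in Z. Z1 = {n0, n3, n4, n7}; Z2 = {n0, n2, n3, n4, n7}; Z3 = {n0, n2, n3, n4, n6, n7}; fixed.
Sat(AF (alarm ∧ start)) = {n0, n2, n3, n4, n6, n7}
n2 ∈ Sat(AF (alarm ∧ start)) = {n0, n2, n3, n4, n6, n7}, so the formula holds at n2.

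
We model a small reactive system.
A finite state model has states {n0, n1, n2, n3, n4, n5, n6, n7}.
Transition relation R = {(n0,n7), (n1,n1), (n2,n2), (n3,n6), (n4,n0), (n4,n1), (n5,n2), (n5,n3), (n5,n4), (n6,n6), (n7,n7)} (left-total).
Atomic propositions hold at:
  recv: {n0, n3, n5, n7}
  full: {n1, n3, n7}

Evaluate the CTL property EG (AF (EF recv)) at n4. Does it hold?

EF recv: least fixpoint, start Z0 = {n0, n3, n5, n7}, add states with some successor in Z. Z1 = {n0, n3, n4, n5, n7}; fixed.
Sat(EF recv) = {n0, n3, n4, n5, n7}
AF (EF recv): least fixpoint, start Z0 = {n0, n3, n4, n5, n7}, add states with every successor in Z. Already a fixed point.
Sat(AF (EF recv)) = {n0, n3, n4, n5, n7}
EG (AF (EF recv)): greatest fixpoint, start Z0 = {n0, n3, n4, n5, n7}, keep only states in Sat with some successor in Z. Z1 = {n0, n4, n5, n7}; fixed.
Sat(EG (AF (EF recv))) = {n0, n4, n5, n7}
n4 ∈ Sat(EG (AF (EF recv))) = {n0, n4, n5, n7}, so the formula holds at n4.

Yes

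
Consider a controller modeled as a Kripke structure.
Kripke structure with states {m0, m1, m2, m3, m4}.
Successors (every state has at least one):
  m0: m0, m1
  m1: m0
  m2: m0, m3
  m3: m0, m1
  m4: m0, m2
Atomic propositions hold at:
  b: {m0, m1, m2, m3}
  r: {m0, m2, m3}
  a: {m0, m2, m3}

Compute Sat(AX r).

Sat(AX r) = {s : every successor in {m0, m2, m3}} = {m1, m2, m4}

{m1, m2, m4}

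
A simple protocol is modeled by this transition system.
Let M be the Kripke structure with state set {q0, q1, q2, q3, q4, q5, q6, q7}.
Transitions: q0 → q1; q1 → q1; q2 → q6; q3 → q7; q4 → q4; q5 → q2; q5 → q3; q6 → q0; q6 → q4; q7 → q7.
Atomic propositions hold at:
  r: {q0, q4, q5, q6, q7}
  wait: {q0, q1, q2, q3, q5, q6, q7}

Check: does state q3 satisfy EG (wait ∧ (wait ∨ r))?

Sat(wait ∨ r) = {q0, q1, q2, q3, q4, q5, q6, q7}
Sat(wait ∧ (wait ∨ r)) = {q0, q1, q2, q3, q5, q6, q7}
EG (wait ∧ (wait ∨ r)): greatest fixpoint, start Z0 = {q0, q1, q2, q3, q5, q6, q7}, keep only states in Sat with some successor in Z. Already a fixed point.
Sat(EG (wait ∧ (wait ∨ r))) = {q0, q1, q2, q3, q5, q6, q7}
q3 ∈ Sat(EG (wait ∧ (wait ∨ r))) = {q0, q1, q2, q3, q5, q6, q7}, so the formula holds at q3.

Yes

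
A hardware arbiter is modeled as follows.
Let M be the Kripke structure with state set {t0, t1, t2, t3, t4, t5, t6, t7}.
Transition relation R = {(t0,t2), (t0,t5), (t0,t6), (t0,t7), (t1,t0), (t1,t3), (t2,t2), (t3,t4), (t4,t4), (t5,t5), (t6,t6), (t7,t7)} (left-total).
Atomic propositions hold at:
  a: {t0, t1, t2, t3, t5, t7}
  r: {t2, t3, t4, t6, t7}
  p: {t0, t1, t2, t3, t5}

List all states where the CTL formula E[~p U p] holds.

Sat(~p) = {t4, t6, t7}
E[~p U p]: least fixpoint, start Z0 = Sat(p) = {t0, t1, t2, t3, t5}, add states in Sat(~p) with some successor in Z. Already a fixed point.
Sat(E[~p U p]) = {t0, t1, t2, t3, t5}

{t0, t1, t2, t3, t5}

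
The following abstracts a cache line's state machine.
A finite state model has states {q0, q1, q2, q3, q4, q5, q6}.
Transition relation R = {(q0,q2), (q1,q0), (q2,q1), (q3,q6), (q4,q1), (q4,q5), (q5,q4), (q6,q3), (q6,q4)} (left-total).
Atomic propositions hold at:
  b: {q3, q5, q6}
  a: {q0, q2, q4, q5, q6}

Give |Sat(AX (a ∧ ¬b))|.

3

Sat(¬b) = {q0, q1, q2, q4}
Sat(a ∧ ¬b) = {q0, q2, q4}
Sat(AX (a ∧ ¬b)) = {s : every successor in {q0, q2, q4}} = {q0, q1, q5}
|Sat(AX (a ∧ ¬b))| = |{q0, q1, q5}| = 3.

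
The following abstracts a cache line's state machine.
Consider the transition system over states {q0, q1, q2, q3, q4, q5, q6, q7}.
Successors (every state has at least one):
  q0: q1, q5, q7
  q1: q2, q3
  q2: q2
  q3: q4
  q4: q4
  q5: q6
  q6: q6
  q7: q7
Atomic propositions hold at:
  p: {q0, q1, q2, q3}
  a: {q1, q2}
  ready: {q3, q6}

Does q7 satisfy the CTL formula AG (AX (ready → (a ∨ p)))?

Sat(a ∨ p) = {q0, q1, q2, q3}
Sat(ready → (a ∨ p)) = {q0, q1, q2, q3, q4, q5, q7}
Sat(AX (ready → (a ∨ p))) = {s : every successor in {q0, q1, q2, q3, q4, q5, q7}} = {q0, q1, q2, q3, q4, q7}
AG (AX (ready → (a ∨ p))): greatest fixpoint, start Z0 = {q0, q1, q2, q3, q4, q7}, keep only states in Sat with every successor in Z. Z1 = {q1, q2, q3, q4, q7}; fixed.
Sat(AG (AX (ready → (a ∨ p)))) = {q1, q2, q3, q4, q7}
q7 ∈ Sat(AG (AX (ready → (a ∨ p)))) = {q1, q2, q3, q4, q7}, so the formula holds at q7.

Yes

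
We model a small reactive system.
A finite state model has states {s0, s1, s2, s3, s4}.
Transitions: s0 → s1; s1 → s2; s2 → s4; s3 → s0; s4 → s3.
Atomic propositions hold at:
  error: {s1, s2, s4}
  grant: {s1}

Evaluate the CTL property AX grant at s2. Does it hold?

Sat(AX grant) = {s : every successor in {s1}} = {s0}
s2 ∉ Sat(AX grant) = {s0}, so the formula does not hold at s2.

No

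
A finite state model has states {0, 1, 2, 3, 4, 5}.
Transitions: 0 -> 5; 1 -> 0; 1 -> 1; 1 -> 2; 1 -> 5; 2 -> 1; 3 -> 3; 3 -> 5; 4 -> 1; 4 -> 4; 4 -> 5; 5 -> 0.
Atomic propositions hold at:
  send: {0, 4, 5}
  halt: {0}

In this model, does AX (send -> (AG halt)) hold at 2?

Yes

AG halt: greatest fixpoint, start Z0 = {0}, keep only states in Sat with every successor in Z. Z1 = ∅; fixed.
Sat(AG halt) = ∅
Sat(send -> (AG halt)) = {1, 2, 3}
Sat(AX (send -> (AG halt))) = {s : every successor in {1, 2, 3}} = {2}
2 ∈ Sat(AX (send -> (AG halt))) = {2}, so the formula holds at 2.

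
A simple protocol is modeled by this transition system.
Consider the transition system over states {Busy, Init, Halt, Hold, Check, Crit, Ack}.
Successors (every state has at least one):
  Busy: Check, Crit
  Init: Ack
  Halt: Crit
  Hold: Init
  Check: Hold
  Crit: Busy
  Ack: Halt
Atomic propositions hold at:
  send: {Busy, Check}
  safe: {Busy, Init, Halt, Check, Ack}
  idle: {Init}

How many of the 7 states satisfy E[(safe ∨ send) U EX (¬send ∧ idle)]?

3

Sat(safe ∨ send) = {Busy, Init, Halt, Check, Ack}
Sat(¬send) = {Init, Halt, Hold, Crit, Ack}
Sat(¬send ∧ idle) = {Init}
Sat(EX (¬send ∧ idle)) = {s : some successor in {Init}} = {Hold}
E[(safe ∨ send) U EX (¬send ∧ idle)]: least fixpoint, start Z0 = Sat(EX (¬send ∧ idle)) = {Hold}, add states in Sat(safe ∨ send) with some successor in Z. Z1 = {Hold, Check}; Z2 = {Busy, Hold, Check}; fixed.
Sat(E[(safe ∨ send) U EX (¬send ∧ idle)]) = {Busy, Hold, Check}
|Sat(E[(safe ∨ send) U EX (¬send ∧ idle)])| = |{Busy, Hold, Check}| = 3.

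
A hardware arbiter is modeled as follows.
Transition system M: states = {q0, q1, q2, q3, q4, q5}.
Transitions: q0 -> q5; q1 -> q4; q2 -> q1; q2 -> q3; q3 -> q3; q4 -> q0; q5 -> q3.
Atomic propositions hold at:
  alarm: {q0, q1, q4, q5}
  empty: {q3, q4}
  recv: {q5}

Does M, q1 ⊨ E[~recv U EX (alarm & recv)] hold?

Yes

Sat(~recv) = {q0, q1, q2, q3, q4}
Sat(alarm & recv) = {q5}
Sat(EX (alarm & recv)) = {s : some successor in {q5}} = {q0}
E[~recv U EX (alarm & recv)]: least fixpoint, start Z0 = Sat(EX (alarm & recv)) = {q0}, add states in Sat(~recv) with some successor in Z. Z1 = {q0, q4}; Z2 = {q0, q1, q4}; Z3 = {q0, q1, q2, q4}; fixed.
Sat(E[~recv U EX (alarm & recv)]) = {q0, q1, q2, q4}
q1 ∈ Sat(E[~recv U EX (alarm & recv)]) = {q0, q1, q2, q4}, so the formula holds at q1.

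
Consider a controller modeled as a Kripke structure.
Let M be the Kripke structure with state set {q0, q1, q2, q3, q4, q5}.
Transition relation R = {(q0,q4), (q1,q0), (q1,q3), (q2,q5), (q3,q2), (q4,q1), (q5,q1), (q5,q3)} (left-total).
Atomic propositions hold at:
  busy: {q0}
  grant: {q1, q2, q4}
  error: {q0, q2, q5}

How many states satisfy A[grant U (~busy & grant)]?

3

Sat(~busy) = {q1, q2, q3, q4, q5}
Sat(~busy & grant) = {q1, q2, q4}
A[grant U (~busy & grant)]: least fixpoint, start Z0 = Sat((~busy & grant)) = {q1, q2, q4}, add states in Sat(grant) with every successor in Z. Already a fixed point.
Sat(A[grant U (~busy & grant)]) = {q1, q2, q4}
|Sat(A[grant U (~busy & grant)])| = |{q1, q2, q4}| = 3.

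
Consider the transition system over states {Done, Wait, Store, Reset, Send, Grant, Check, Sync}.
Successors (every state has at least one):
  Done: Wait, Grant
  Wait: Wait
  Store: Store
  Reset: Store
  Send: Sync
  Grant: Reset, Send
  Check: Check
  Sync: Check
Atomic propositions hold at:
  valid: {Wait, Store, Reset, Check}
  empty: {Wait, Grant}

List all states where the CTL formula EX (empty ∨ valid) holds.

Sat(empty ∨ valid) = {Wait, Store, Reset, Grant, Check}
Sat(EX (empty ∨ valid)) = {s : some successor in {Wait, Store, Reset, Grant, Check}} = {Done, Wait, Store, Reset, Grant, Check, Sync}

{Done, Wait, Store, Reset, Grant, Check, Sync}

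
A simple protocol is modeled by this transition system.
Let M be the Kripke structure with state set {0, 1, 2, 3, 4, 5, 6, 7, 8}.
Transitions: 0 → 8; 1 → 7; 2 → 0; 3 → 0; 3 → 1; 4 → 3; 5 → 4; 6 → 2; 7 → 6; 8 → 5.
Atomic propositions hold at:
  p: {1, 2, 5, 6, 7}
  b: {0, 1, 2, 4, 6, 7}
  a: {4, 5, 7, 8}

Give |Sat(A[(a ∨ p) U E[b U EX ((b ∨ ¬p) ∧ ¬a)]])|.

Sat(a ∨ p) = {1, 2, 4, 5, 6, 7, 8}
Sat(¬p) = {0, 3, 4, 8}
Sat(b ∨ ¬p) = {0, 1, 2, 3, 4, 6, 7, 8}
Sat(¬a) = {0, 1, 2, 3, 6}
Sat((b ∨ ¬p) ∧ ¬a) = {0, 1, 2, 3, 6}
Sat(EX ((b ∨ ¬p) ∧ ¬a)) = {s : some successor in {0, 1, 2, 3, 6}} = {2, 3, 4, 6, 7}
E[b U EX ((b ∨ ¬p) ∧ ¬a)]: least fixpoint, start Z0 = Sat(EX ((b ∨ ¬p) ∧ ¬a)) = {2, 3, 4, 6, 7}, add states in Sat(b) with some successor in Z. Z1 = {1, 2, 3, 4, 6, 7}; fixed.
Sat(E[b U EX ((b ∨ ¬p) ∧ ¬a)]) = {1, 2, 3, 4, 6, 7}
A[(a ∨ p) U E[b U EX ((b ∨ ¬p) ∧ ¬a)]]: least fixpoint, start Z0 = Sat(E[b U EX ((b ∨ ¬p) ∧ ¬a)]) = {1, 2, 3, 4, 6, 7}, add states in Sat(a ∨ p) with every successor in Z. Z1 = {1, 2, 3, 4, 5, 6, 7}; Z2 = {1, 2, 3, 4, 5, 6, 7, 8}; fixed.
Sat(A[(a ∨ p) U E[b U EX ((b ∨ ¬p) ∧ ¬a)]]) = {1, 2, 3, 4, 5, 6, 7, 8}
|Sat(A[(a ∨ p) U E[b U EX ((b ∨ ¬p) ∧ ¬a)]])| = |{1, 2, 3, 4, 5, 6, 7, 8}| = 8.

8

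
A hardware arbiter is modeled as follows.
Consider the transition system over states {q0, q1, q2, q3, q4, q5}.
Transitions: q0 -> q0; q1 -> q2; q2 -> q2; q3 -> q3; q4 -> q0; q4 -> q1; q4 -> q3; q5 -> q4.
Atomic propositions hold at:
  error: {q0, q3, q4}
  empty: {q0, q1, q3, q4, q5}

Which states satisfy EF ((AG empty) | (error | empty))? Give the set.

AG empty: greatest fixpoint, start Z0 = {q0, q1, q3, q4, q5}, keep only states in Sat with every successor in Z. Z1 = {q0, q3, q4, q5}; Z2 = {q0, q3, q5}; Z3 = {q0, q3}; fixed.
Sat(AG empty) = {q0, q3}
Sat(error | empty) = {q0, q1, q3, q4, q5}
Sat((AG empty) | (error | empty)) = {q0, q1, q3, q4, q5}
EF ((AG empty) | (error | empty)): least fixpoint, start Z0 = {q0, q1, q3, q4, q5}, add states with some successor in Z. Already a fixed point.
Sat(EF ((AG empty) | (error | empty))) = {q0, q1, q3, q4, q5}

{q0, q1, q3, q4, q5}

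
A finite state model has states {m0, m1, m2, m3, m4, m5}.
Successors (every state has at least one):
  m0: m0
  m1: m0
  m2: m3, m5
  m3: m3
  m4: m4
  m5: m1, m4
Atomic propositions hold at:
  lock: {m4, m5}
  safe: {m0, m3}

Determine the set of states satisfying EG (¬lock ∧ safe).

Sat(¬lock) = {m0, m1, m2, m3}
Sat(¬lock ∧ safe) = {m0, m3}
EG (¬lock ∧ safe): greatest fixpoint, start Z0 = {m0, m3}, keep only states in Sat with some successor in Z. Already a fixed point.
Sat(EG (¬lock ∧ safe)) = {m0, m3}

{m0, m3}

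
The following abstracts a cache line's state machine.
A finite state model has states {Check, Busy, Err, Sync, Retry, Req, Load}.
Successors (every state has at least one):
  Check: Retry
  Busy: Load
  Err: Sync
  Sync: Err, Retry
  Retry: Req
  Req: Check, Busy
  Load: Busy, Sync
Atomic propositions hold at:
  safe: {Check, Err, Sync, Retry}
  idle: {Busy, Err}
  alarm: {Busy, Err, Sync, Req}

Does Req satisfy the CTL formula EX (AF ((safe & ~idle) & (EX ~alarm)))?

Sat(~idle) = {Check, Sync, Retry, Req, Load}
Sat(safe & ~idle) = {Check, Sync, Retry}
Sat(~alarm) = {Check, Retry, Load}
Sat(EX ~alarm) = {s : some successor in {Check, Retry, Load}} = {Check, Busy, Sync, Req}
Sat((safe & ~idle) & (EX ~alarm)) = {Check, Sync}
AF ((safe & ~idle) & (EX ~alarm)): least fixpoint, start Z0 = {Check, Sync}, add states with every successor in Z. Z1 = {Check, Err, Sync}; fixed.
Sat(AF ((safe & ~idle) & (EX ~alarm))) = {Check, Err, Sync}
Sat(EX (AF ((safe & ~idle) & (EX ~alarm)))) = {s : some successor in {Check, Err, Sync}} = {Err, Sync, Req, Load}
Req ∈ Sat(EX (AF ((safe & ~idle) & (EX ~alarm)))) = {Err, Sync, Req, Load}, so the formula holds at Req.

Yes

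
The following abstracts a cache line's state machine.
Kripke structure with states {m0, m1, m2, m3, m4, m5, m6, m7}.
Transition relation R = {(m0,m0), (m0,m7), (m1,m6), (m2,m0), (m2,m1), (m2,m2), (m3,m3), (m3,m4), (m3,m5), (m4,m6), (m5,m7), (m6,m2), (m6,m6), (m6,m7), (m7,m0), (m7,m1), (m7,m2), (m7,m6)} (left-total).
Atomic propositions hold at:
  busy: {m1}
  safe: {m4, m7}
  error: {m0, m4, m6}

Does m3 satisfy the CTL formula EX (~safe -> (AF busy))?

Sat(~safe) = {m0, m1, m2, m3, m5, m6}
AF busy: least fixpoint, start Z0 = {m1}, add states with every successor in Z. Already a fixed point.
Sat(AF busy) = {m1}
Sat(~safe -> (AF busy)) = {m1, m4, m7}
Sat(EX (~safe -> (AF busy))) = {s : some successor in {m1, m4, m7}} = {m0, m2, m3, m5, m6, m7}
m3 ∈ Sat(EX (~safe -> (AF busy))) = {m0, m2, m3, m5, m6, m7}, so the formula holds at m3.

Yes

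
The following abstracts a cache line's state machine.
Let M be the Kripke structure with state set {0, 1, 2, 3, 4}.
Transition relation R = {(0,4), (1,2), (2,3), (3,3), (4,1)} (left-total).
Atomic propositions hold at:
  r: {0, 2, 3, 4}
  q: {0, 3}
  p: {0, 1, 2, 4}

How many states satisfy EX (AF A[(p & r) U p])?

3

Sat(p & r) = {0, 2, 4}
A[(p & r) U p]: least fixpoint, start Z0 = Sat(p) = {0, 1, 2, 4}, add states in Sat(p & r) with every successor in Z. Already a fixed point.
Sat(A[(p & r) U p]) = {0, 1, 2, 4}
AF A[(p & r) U p]: least fixpoint, start Z0 = {0, 1, 2, 4}, add states with every successor in Z. Already a fixed point.
Sat(AF A[(p & r) U p]) = {0, 1, 2, 4}
Sat(EX (AF A[(p & r) U p])) = {s : some successor in {0, 1, 2, 4}} = {0, 1, 4}
|Sat(EX (AF A[(p & r) U p]))| = |{0, 1, 4}| = 3.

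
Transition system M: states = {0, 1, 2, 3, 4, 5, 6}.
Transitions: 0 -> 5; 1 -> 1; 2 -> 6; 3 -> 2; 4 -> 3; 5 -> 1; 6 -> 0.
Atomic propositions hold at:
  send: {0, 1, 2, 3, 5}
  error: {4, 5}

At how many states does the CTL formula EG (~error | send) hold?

6

Sat(~error) = {0, 1, 2, 3, 6}
Sat(~error | send) = {0, 1, 2, 3, 5, 6}
EG (~error | send): greatest fixpoint, start Z0 = {0, 1, 2, 3, 5, 6}, keep only states in Sat with some successor in Z. Already a fixed point.
Sat(EG (~error | send)) = {0, 1, 2, 3, 5, 6}
|Sat(EG (~error | send))| = |{0, 1, 2, 3, 5, 6}| = 6.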